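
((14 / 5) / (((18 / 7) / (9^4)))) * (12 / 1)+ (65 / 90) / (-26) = 15431467 / 180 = 85730.37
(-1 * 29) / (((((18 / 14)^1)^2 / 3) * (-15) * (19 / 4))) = 0.74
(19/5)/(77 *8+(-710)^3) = -0.00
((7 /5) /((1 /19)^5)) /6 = 577756.43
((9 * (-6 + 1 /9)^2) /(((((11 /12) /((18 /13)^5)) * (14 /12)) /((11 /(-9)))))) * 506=-2387328920064 /2599051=-918538.70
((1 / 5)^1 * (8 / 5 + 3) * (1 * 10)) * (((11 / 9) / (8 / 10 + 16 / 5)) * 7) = 1771 / 90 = 19.68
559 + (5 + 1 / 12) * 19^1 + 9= 7975 / 12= 664.58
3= 3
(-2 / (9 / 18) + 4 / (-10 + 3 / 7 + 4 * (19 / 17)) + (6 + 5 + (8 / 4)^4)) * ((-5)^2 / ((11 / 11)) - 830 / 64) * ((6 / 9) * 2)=1730575 / 4856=356.38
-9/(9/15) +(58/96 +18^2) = 14861/48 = 309.60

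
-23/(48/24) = -23/2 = -11.50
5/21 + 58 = 1223/21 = 58.24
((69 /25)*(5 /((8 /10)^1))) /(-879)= -23 /1172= -0.02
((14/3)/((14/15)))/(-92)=-5/92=-0.05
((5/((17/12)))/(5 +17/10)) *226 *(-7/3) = -316400/1139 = -277.79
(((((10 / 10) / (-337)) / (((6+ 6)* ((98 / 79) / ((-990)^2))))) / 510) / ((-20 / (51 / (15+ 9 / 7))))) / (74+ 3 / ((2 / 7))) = 86031 / 121195984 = 0.00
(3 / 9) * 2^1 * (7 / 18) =7 / 27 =0.26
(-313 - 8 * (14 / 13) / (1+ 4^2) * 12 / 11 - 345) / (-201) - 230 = -110784188 / 488631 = -226.72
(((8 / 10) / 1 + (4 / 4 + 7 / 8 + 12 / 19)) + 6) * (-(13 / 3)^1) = -40.33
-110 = -110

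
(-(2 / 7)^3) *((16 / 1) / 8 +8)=-80 / 343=-0.23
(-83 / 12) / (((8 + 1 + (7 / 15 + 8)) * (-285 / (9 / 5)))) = 249 / 99560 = 0.00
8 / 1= 8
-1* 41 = -41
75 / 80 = 15 / 16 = 0.94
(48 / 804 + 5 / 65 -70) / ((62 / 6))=-182553 / 27001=-6.76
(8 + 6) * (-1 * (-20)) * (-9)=-2520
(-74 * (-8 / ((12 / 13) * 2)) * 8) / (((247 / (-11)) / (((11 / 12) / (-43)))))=17908 / 7353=2.44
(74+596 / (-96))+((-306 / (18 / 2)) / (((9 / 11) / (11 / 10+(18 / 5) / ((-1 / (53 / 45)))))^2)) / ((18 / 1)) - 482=-1611195361 / 3645000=-442.03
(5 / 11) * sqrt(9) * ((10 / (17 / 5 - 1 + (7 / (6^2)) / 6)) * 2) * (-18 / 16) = -364500 / 28897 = -12.61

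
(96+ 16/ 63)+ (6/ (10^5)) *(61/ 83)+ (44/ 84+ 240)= 12578651647/ 37350000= 336.78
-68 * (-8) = 544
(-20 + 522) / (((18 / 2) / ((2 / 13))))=1004 / 117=8.58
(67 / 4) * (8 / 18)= 67 / 9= 7.44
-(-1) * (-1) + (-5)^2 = 24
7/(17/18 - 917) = -126/16489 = -0.01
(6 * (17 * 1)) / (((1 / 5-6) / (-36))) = 633.10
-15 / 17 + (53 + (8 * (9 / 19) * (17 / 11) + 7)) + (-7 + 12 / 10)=1051228 / 17765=59.17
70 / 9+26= 304 / 9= 33.78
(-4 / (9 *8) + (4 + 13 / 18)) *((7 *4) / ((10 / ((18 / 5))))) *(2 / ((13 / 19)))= 44688 / 325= 137.50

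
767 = 767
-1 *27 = -27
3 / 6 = 1 / 2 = 0.50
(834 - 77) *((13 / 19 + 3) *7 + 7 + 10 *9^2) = 12121841 / 19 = 637991.63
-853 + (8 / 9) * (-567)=-1357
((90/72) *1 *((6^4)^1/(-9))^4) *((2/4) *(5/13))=1343692800/13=103360984.62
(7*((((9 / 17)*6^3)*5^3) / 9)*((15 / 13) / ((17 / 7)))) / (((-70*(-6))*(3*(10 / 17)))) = 7.13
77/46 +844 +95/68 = 1324819/1564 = 847.07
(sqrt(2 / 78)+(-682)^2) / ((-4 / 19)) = -2209339-19*sqrt(39) / 156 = -2209339.76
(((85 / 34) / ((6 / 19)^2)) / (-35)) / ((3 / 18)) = -361 / 84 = -4.30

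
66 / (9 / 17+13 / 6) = 612 / 25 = 24.48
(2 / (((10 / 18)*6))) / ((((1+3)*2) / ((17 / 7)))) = 51 / 280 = 0.18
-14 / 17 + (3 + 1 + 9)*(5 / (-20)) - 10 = -957 / 68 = -14.07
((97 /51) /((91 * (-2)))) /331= -97 /3072342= -0.00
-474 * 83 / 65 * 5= -39342 / 13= -3026.31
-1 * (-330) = 330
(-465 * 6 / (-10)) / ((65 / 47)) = 13113 / 65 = 201.74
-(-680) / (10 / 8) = 544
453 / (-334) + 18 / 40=-3027 / 3340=-0.91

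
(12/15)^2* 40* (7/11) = 896/55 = 16.29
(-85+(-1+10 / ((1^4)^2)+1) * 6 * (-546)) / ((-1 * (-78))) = -32845 / 78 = -421.09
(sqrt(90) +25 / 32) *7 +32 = 1199 / 32 +21 *sqrt(10) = 103.88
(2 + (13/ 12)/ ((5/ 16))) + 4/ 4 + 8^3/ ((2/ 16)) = 61537/ 15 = 4102.47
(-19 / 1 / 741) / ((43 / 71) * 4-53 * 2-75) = 71 / 494481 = 0.00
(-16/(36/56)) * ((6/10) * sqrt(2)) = -224 * sqrt(2)/15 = -21.12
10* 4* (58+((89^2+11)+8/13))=4155120/13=319624.62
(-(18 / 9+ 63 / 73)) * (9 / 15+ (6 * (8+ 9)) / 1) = -293.75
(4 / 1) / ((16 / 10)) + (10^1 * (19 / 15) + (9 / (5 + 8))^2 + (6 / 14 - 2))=99901 / 7098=14.07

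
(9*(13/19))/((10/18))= 1053/95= 11.08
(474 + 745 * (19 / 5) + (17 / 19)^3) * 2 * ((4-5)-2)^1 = -136043448 / 6859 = -19834.30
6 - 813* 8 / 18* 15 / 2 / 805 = 424 / 161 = 2.63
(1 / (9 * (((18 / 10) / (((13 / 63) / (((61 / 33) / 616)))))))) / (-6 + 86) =1573 / 29646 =0.05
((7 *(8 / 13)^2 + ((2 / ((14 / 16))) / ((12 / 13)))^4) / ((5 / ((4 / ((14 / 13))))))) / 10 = 1322790592 / 442444275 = 2.99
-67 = -67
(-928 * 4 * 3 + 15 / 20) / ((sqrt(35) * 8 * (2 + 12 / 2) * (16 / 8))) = -6363 * sqrt(35) / 2560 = -14.70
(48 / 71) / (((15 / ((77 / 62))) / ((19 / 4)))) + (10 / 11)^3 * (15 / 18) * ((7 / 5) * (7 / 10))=38645768 / 43942965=0.88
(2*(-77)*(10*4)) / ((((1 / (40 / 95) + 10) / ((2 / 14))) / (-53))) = 33920 / 9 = 3768.89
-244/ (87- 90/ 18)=-122/ 41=-2.98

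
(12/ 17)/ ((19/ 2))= 24/ 323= 0.07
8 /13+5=73 /13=5.62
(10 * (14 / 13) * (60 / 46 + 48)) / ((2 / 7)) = 555660 / 299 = 1858.39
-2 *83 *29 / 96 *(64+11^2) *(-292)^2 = -2372977055 / 3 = -790992351.67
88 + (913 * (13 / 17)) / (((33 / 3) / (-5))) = -3899 / 17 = -229.35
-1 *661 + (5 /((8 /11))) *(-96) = -1321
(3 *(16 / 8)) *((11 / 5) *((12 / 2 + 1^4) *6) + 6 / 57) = 52728 / 95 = 555.03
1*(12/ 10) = 6/ 5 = 1.20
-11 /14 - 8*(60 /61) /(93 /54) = -5.35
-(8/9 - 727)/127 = 6535/1143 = 5.72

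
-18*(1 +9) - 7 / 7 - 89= -270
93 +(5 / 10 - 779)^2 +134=2425157 / 4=606289.25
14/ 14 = 1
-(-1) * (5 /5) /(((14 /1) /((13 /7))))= 13 /98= 0.13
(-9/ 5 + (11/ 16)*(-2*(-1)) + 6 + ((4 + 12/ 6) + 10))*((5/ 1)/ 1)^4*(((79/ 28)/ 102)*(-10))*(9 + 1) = -213053125/ 5712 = -37299.22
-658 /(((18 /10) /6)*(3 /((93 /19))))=-203980 /57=-3578.60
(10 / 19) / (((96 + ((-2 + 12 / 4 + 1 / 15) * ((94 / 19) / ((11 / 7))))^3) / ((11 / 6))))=29730380625 / 4124813313952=0.01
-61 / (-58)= 61 / 58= 1.05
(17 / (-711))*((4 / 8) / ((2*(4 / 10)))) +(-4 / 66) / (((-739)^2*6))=-510623767 / 34169698728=-0.01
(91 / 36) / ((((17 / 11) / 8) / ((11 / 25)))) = 5.76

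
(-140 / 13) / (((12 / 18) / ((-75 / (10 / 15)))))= 23625 / 13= 1817.31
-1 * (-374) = 374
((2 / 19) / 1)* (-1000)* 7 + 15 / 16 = -223715 / 304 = -735.90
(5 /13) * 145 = 55.77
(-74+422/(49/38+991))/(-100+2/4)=5548564/7503693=0.74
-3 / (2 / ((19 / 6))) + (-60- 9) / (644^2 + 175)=-7883585 / 1659644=-4.75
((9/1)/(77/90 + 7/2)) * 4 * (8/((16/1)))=405/98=4.13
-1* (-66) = 66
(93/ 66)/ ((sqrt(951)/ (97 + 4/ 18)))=4.44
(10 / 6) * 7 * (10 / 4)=175 / 6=29.17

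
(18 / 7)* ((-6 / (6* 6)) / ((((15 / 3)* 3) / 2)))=-2 / 35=-0.06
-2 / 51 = -0.04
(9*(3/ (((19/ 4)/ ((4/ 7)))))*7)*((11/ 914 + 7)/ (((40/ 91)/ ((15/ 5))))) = 47240739/ 43415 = 1088.12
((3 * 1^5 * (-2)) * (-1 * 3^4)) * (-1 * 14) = -6804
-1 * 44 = -44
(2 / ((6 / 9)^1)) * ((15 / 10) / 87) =3 / 58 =0.05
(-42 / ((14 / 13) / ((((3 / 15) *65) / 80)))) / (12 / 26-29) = 6591 / 29680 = 0.22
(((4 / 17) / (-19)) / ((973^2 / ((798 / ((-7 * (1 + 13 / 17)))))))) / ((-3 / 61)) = -244 / 14200935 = -0.00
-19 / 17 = -1.12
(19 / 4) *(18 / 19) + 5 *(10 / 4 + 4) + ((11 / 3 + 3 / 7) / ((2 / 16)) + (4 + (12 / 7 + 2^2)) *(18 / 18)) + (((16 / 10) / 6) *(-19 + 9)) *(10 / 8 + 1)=1543 / 21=73.48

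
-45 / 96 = -15 / 32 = -0.47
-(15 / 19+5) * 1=-110 / 19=-5.79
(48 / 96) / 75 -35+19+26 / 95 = -44801 / 2850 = -15.72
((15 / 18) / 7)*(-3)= -5 / 14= -0.36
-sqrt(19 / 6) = -sqrt(114) / 6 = -1.78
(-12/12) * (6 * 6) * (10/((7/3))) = -1080/7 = -154.29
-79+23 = -56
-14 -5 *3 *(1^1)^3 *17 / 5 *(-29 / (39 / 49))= 23975 / 13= 1844.23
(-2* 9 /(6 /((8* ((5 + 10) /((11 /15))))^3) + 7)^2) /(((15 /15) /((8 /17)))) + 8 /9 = 5071602975265968932296 /7083048419174215048833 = 0.72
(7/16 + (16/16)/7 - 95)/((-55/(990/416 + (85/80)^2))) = 24696855/4100096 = 6.02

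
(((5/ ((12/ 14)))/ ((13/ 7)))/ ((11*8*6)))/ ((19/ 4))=245/ 195624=0.00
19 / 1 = 19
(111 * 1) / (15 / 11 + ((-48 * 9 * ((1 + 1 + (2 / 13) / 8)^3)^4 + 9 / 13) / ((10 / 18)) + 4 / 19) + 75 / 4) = -2833736147960786945310720 / 91205604557742976844873227907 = -0.00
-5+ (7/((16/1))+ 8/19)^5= -11770727087819/2596377985024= -4.53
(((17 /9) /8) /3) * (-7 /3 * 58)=-3451 /324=-10.65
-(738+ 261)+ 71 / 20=-19909 / 20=-995.45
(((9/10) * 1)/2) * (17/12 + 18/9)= 123/80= 1.54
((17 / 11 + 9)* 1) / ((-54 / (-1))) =58 / 297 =0.20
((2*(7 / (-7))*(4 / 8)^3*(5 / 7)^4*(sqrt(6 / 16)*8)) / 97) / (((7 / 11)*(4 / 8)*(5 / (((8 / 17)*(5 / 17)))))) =-55000*sqrt(6) / 471150631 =-0.00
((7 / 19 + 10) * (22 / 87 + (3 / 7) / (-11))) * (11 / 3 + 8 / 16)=9.24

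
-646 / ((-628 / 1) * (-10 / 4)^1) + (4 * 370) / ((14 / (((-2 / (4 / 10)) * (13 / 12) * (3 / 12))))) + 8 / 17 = -160407349 / 1120980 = -143.10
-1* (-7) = 7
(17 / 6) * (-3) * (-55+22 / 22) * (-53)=-24327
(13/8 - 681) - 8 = -5499/8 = -687.38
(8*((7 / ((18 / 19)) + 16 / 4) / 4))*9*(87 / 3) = 5945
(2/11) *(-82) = -164/11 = -14.91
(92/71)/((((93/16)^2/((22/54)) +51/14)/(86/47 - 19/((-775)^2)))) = 31224220926976/1140083762069375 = 0.03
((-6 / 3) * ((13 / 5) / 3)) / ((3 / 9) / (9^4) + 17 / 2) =-341172 / 1673065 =-0.20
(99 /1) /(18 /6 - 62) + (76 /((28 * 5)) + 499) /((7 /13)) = 13385973 /14455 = 926.04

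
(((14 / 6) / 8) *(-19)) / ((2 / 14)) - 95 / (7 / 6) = -20197 / 168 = -120.22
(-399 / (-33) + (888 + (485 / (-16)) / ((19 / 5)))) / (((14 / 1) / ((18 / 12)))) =8949687 / 93632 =95.58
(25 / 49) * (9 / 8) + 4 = 4.57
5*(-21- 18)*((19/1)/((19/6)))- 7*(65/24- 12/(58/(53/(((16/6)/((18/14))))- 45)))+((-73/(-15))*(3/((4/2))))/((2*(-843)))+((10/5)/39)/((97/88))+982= -96626211613/411035560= -235.08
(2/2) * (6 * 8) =48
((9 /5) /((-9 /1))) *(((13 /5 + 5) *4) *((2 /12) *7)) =-7.09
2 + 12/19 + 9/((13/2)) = 992/247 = 4.02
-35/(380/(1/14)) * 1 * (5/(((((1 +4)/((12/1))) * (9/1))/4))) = -2/57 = -0.04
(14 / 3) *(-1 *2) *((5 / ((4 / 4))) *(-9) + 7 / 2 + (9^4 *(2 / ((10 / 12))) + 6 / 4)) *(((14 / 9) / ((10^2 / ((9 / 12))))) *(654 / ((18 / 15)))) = -209719706 / 225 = -932087.58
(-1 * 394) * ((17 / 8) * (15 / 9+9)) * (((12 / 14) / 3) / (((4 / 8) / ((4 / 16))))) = -26792 / 21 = -1275.81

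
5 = 5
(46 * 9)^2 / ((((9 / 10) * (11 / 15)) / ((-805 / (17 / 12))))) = -27594756000 / 187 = -147565540.11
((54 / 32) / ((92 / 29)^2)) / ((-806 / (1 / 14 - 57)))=18097479 / 1528124416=0.01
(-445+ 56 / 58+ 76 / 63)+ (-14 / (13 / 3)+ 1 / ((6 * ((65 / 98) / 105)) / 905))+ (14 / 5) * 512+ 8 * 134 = 3080221828 / 118755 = 25937.62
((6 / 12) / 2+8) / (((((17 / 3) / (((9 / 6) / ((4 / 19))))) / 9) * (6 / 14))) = 118503 / 544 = 217.84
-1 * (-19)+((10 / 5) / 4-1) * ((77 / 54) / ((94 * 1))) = 192811 / 10152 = 18.99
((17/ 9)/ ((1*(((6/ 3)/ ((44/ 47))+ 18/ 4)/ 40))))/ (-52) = -1870/ 8541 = -0.22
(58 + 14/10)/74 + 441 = 163467/370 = 441.80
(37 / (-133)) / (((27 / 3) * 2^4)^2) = -37 / 2757888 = -0.00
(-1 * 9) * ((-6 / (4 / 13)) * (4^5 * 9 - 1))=3234465 / 2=1617232.50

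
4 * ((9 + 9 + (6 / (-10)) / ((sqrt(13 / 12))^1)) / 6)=11.62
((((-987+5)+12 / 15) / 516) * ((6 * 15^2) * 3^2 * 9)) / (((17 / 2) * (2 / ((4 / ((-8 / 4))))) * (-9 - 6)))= -1192158 / 731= -1630.86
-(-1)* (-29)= -29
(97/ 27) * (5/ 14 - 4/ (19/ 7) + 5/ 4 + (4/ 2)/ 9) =165191/ 129276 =1.28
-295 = -295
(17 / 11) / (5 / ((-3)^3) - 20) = -0.08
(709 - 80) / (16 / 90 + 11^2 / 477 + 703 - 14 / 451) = 225524805 / 252200698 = 0.89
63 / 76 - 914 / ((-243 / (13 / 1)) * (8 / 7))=402731 / 9234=43.61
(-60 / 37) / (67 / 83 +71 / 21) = -5229 / 13505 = -0.39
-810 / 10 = -81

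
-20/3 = -6.67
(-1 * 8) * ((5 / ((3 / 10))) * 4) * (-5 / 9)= 8000 / 27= 296.30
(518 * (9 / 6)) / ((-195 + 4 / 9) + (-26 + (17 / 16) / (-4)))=-447552 / 127193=-3.52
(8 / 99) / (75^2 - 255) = 4 / 265815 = 0.00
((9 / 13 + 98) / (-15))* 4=-5132 / 195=-26.32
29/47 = 0.62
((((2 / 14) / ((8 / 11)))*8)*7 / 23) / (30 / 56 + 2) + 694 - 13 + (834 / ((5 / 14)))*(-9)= -166040267 / 8165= -20335.61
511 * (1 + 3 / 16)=9709 / 16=606.81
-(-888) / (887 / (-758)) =-673104 / 887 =-758.85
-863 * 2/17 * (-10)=17260/17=1015.29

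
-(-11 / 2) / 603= 11 / 1206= 0.01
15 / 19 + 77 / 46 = 2153 / 874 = 2.46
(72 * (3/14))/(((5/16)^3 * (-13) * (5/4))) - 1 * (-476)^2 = -12888279472/56875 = -226607.11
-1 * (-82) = 82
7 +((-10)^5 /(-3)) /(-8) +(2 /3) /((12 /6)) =-12478 /3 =-4159.33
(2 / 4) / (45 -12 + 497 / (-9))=-9 / 400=-0.02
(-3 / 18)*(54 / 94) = -9 / 94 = -0.10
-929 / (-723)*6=1858 / 241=7.71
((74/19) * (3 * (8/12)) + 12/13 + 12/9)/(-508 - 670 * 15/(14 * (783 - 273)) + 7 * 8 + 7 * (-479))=-1771672/671290425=-0.00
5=5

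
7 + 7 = 14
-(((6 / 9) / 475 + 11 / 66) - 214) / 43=609421 / 122550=4.97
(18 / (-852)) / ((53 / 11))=-33 / 7526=-0.00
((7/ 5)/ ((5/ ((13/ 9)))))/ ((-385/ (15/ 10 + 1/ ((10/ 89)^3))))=-9184097/ 12375000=-0.74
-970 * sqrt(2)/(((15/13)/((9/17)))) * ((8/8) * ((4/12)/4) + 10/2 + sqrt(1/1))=-92053 * sqrt(2)/34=-3828.90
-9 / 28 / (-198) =1 / 616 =0.00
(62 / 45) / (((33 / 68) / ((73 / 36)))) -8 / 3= 41302 / 13365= 3.09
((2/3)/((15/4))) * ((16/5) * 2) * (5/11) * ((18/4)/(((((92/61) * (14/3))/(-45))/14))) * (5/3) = -87840/253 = -347.19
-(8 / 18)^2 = -16 / 81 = -0.20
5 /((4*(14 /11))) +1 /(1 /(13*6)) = 4423 /56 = 78.98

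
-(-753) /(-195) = -251 /65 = -3.86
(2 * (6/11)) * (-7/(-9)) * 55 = 140/3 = 46.67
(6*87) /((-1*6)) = -87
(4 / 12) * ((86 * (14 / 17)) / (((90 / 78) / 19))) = 297388 / 765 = 388.74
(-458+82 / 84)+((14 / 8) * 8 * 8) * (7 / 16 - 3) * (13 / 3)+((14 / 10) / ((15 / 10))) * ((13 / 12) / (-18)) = -19286467 / 11340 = -1700.75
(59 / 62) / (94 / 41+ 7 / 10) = 12095 / 38037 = 0.32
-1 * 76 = -76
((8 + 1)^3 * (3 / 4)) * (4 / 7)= 312.43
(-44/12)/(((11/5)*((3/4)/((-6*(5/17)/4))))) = 50/51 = 0.98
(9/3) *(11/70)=33/70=0.47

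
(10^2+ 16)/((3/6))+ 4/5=1164/5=232.80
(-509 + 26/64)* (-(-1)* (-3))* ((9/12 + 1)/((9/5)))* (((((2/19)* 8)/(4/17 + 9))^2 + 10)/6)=8454836975375/3416942976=2474.39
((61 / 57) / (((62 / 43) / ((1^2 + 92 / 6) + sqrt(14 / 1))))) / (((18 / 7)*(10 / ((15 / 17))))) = 18361*sqrt(14) / 720936 + 899689 / 2162808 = 0.51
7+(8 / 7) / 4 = 51 / 7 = 7.29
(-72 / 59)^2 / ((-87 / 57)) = -98496 / 100949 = -0.98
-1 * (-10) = 10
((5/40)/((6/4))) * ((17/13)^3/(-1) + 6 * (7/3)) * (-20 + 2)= -77535/4394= -17.65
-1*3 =-3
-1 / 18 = -0.06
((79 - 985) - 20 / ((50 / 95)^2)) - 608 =-7931 / 5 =-1586.20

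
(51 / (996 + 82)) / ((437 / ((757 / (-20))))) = -38607 / 9421720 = -0.00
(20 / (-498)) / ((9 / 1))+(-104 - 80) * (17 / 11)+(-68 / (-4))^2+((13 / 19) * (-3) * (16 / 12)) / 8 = 4018415 / 936738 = 4.29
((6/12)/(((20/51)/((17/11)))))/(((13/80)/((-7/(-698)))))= 6069/49907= 0.12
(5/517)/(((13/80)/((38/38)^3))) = 400/6721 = 0.06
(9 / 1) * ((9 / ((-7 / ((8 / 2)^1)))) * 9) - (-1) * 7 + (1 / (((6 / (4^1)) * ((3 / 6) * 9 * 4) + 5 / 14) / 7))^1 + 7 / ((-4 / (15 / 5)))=-4445801 / 10724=-414.57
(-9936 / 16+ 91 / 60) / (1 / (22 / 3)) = -408859 / 90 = -4542.88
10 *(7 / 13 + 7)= 75.38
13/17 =0.76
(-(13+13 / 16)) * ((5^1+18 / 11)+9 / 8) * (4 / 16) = -150943 / 5632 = -26.80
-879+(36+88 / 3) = -2441 / 3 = -813.67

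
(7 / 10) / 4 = 7 / 40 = 0.18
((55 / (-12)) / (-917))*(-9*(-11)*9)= 16335 / 3668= 4.45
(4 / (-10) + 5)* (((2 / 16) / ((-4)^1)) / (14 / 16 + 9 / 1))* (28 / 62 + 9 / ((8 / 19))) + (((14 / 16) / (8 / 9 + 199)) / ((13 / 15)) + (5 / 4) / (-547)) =-225544777673 / 716098179680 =-0.31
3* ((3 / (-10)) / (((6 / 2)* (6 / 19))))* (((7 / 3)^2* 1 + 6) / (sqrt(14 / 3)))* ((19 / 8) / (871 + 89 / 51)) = -632111* sqrt(42) / 299107200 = -0.01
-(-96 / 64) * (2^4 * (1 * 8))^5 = 51539607552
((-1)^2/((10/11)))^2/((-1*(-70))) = 121/7000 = 0.02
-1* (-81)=81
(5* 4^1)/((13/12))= 240/13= 18.46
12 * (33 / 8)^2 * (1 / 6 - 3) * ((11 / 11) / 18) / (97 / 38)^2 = -742577 / 150544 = -4.93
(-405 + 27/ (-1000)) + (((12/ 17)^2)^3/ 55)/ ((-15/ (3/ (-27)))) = -405.03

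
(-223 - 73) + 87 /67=-19745 /67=-294.70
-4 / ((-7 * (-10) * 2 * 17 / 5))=-1 / 119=-0.01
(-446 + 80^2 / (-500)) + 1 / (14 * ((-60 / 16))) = -48176 / 105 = -458.82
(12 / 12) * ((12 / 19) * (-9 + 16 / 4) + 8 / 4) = -1.16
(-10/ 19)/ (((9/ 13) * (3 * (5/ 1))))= -26/ 513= -0.05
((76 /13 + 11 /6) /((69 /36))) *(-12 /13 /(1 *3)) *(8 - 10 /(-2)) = -4792 /299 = -16.03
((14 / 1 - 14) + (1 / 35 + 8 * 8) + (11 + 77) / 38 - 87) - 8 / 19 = -14016 / 665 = -21.08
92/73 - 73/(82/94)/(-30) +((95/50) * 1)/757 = 137716606/33985515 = 4.05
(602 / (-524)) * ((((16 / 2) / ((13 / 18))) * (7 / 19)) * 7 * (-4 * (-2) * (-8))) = 67963392 / 32357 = 2100.42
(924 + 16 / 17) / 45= 20.55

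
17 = 17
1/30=0.03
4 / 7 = 0.57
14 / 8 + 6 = 31 / 4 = 7.75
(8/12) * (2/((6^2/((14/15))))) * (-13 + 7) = -28/135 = -0.21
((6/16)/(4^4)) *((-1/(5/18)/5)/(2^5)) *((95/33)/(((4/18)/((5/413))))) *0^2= 0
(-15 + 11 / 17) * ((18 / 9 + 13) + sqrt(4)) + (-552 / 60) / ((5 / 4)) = -6284 / 25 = -251.36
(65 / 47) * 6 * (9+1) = 3900 / 47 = 82.98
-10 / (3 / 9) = -30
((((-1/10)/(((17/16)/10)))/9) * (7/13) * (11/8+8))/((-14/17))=25/39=0.64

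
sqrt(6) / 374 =0.01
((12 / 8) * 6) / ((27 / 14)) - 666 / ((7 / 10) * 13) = -18706 / 273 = -68.52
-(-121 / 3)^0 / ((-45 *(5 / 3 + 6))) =0.00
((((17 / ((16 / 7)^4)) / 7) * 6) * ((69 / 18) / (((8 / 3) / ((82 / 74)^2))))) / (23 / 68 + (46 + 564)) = 33520821 / 21711945728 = 0.00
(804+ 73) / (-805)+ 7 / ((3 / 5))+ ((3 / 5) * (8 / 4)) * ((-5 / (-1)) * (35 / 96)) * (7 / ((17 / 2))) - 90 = -25493941 / 328440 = -77.62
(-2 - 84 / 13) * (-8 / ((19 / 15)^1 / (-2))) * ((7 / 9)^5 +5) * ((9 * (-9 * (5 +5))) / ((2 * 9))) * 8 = 8449408000 / 41553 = 203340.50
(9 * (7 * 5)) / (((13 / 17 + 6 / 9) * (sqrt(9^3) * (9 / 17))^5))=0.00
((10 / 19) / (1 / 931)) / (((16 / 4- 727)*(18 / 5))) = -1225 / 6507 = -0.19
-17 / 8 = -2.12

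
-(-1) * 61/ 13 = 61/ 13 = 4.69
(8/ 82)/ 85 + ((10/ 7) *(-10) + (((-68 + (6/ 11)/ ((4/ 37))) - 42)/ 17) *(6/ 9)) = -14812991/ 805035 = -18.40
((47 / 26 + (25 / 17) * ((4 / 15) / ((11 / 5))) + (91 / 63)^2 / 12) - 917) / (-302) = 3.03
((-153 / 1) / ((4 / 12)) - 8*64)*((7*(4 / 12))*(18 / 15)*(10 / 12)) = -6797 / 3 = -2265.67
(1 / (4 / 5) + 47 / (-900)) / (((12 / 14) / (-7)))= -9.78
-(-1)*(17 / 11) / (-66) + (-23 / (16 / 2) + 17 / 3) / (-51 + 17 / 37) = -12943 / 164560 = -0.08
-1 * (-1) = 1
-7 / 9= -0.78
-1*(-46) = 46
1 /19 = 0.05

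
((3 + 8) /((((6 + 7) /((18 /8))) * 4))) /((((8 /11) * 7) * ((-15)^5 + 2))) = -1089 /8845176704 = -0.00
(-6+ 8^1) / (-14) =-1 / 7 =-0.14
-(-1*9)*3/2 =27/2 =13.50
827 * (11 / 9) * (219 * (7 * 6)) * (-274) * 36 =-91706929776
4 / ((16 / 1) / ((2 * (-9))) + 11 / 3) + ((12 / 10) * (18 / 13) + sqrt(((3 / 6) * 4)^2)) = 1658 / 325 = 5.10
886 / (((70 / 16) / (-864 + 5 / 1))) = -6088592 / 35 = -173959.77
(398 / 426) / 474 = 0.00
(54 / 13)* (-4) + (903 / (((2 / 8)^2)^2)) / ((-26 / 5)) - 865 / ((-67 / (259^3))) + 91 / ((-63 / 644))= 224260446.06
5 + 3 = 8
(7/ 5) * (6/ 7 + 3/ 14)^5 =151875/ 76832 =1.98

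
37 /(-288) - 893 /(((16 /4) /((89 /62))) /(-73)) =208864409 /8928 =23394.31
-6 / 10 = -0.60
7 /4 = 1.75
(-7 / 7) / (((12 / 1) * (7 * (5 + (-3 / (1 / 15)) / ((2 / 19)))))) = 1 / 35490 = 0.00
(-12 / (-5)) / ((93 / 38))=152 / 155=0.98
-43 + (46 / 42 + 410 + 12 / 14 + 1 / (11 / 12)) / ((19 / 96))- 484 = 2282215 / 1463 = 1559.96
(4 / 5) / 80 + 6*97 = 582.01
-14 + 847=833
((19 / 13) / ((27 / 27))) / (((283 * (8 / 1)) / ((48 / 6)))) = 19 / 3679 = 0.01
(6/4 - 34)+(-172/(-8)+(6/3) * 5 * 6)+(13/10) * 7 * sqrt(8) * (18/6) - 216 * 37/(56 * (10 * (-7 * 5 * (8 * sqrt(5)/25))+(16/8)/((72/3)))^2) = -55240704 * sqrt(5)/81571225559041+27977631105249127/570998578913287+273 * sqrt(2)/5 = 126.21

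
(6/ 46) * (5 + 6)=33/ 23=1.43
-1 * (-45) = 45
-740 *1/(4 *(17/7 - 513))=1295/3574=0.36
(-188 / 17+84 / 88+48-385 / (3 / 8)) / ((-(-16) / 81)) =-29953827 / 5984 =-5005.65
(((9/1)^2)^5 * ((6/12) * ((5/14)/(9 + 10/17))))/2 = 296376674085/9128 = 32468960.79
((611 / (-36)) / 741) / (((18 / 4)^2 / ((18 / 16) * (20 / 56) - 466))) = 2450909 / 4653936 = 0.53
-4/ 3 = -1.33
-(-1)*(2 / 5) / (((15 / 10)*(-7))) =-4 / 105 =-0.04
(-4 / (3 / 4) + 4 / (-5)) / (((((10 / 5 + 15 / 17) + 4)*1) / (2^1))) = -3128 / 1755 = -1.78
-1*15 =-15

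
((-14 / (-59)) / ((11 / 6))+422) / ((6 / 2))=273962 / 1947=140.71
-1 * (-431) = 431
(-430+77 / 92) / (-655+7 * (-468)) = 39483 / 361652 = 0.11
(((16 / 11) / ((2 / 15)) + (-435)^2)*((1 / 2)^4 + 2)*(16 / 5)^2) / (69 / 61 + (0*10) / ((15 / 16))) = 406327344 / 115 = 3533281.25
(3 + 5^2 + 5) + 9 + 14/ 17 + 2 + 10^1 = 932/ 17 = 54.82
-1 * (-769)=769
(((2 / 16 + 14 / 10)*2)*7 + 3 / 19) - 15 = 2473 / 380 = 6.51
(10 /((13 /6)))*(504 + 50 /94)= 1422780 /611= 2328.61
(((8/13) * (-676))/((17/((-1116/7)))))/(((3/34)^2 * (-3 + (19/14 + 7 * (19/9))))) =63138816/1655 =38150.34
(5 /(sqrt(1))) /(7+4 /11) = 55 /81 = 0.68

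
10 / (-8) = -5 / 4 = -1.25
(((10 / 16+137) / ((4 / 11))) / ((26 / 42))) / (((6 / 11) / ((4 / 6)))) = 310849 / 416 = 747.23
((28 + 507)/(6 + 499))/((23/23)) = 107/101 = 1.06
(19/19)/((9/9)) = 1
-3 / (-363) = 0.01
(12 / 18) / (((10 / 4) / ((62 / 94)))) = 0.18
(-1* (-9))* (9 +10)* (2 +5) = 1197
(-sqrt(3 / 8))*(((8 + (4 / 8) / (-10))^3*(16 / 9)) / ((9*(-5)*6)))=148877*sqrt(6) / 180000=2.03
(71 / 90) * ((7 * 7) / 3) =3479 / 270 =12.89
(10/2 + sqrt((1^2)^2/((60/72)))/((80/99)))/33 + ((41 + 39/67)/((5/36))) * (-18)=-59574149/11055 + 3 * sqrt(30)/400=-5388.85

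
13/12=1.08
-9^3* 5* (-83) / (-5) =-60507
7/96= 0.07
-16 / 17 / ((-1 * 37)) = 16 / 629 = 0.03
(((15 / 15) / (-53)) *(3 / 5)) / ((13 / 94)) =-0.08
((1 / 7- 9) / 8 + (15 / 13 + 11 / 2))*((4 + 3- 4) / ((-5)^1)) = -6057 / 1820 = -3.33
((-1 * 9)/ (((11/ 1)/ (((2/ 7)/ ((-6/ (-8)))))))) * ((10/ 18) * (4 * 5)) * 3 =-800/ 77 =-10.39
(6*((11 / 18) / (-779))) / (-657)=11 / 1535409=0.00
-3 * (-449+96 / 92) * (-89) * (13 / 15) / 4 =-11920571 / 460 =-25914.28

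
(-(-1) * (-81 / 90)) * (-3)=27 / 10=2.70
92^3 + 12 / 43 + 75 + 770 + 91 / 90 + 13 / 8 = 12067215967 / 15480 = 779535.92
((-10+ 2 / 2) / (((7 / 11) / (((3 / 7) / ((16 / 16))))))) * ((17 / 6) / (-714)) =33 / 1372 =0.02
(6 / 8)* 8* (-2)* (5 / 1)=-60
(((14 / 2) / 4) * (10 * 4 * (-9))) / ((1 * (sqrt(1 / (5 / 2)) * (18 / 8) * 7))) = -20 * sqrt(10) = -63.25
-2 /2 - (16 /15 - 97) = 1424 /15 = 94.93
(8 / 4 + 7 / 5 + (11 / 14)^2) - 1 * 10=-5.98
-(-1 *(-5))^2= -25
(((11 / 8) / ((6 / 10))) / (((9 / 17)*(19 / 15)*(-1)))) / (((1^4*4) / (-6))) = 4675 / 912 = 5.13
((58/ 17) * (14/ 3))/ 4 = 203/ 51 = 3.98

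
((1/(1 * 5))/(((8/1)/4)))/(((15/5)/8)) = 4/15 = 0.27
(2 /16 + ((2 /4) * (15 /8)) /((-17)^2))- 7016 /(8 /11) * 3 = -133822591 /4624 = -28940.87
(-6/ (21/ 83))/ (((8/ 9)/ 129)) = -96363/ 28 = -3441.54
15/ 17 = 0.88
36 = 36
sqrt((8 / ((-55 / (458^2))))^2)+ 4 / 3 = 30512.46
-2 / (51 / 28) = -56 / 51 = -1.10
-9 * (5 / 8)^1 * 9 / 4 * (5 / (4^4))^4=-253125 / 137438953472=-0.00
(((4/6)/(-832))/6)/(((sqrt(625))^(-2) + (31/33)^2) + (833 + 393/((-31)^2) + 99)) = -72675625/507893464232128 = -0.00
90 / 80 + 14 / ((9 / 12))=475 / 24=19.79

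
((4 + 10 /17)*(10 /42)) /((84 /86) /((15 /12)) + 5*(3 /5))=0.29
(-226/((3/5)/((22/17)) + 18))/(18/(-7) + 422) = -43505/1490754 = -0.03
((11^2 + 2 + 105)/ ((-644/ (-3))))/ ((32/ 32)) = 171/ 161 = 1.06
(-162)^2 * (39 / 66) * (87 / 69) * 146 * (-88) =-5778088992 / 23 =-251221260.52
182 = 182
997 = 997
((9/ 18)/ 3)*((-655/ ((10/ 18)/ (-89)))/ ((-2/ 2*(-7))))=34977/ 14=2498.36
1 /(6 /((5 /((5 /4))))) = 2 /3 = 0.67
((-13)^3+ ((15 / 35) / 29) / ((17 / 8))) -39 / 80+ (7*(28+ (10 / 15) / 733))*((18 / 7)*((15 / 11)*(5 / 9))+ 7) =-2962440802201 / 6678099120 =-443.61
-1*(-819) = 819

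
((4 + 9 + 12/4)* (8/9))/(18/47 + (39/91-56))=-42112/163413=-0.26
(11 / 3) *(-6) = -22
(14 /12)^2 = 1.36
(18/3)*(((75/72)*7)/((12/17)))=2975/48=61.98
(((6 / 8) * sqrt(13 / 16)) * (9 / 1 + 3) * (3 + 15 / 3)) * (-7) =-126 * sqrt(13) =-454.30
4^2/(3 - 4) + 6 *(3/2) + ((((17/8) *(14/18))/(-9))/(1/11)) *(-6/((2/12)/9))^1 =1295/2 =647.50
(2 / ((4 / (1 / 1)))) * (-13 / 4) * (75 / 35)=-195 / 56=-3.48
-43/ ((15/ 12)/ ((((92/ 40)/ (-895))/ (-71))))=-1978/ 1588625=-0.00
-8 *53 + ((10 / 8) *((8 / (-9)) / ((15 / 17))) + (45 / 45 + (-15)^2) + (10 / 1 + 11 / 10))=-50803 / 270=-188.16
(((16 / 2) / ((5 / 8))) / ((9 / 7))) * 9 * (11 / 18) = 2464 / 45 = 54.76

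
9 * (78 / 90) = 39 / 5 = 7.80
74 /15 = 4.93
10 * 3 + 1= 31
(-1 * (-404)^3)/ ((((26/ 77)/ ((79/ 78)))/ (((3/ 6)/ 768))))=6267320983/ 48672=128766.46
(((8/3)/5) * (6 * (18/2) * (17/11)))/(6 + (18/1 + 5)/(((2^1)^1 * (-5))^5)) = 48960000/6599747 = 7.42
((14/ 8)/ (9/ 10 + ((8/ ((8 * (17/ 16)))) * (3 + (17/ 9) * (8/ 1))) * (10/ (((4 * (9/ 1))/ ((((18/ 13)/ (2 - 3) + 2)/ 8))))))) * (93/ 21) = 2774655/ 452618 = 6.13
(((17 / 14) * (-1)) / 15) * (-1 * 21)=1.70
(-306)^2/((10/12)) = 561816/5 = 112363.20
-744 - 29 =-773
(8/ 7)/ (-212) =-2/ 371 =-0.01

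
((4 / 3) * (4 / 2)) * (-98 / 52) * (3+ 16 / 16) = -784 / 39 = -20.10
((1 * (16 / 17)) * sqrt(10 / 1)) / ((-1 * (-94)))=8 * sqrt(10) / 799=0.03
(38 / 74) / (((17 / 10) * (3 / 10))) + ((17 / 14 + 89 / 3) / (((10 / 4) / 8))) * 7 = 2178668 / 3145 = 692.74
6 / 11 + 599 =6595 / 11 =599.55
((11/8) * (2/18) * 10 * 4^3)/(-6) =-440/27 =-16.30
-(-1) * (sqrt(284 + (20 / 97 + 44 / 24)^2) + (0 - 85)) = -68.02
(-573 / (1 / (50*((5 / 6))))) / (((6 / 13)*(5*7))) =-62075 / 42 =-1477.98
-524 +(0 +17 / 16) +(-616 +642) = -7951 / 16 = -496.94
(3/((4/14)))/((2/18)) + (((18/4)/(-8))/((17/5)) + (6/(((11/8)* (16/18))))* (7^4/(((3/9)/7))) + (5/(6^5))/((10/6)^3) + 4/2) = 333392346637/1346400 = 247617.61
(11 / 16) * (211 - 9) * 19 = 21109 / 8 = 2638.62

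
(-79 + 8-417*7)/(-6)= 1495/3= 498.33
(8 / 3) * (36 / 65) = 96 / 65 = 1.48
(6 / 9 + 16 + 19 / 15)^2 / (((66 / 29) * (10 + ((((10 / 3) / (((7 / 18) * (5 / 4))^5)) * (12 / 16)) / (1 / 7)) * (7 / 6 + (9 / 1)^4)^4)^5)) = 638739003239759666925312042236328125 / 11038091923304310752583430941374324201047662648656664604501921323868246016653828074142183008618362821993625170031712770036544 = 0.00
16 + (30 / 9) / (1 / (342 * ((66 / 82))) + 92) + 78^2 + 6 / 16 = 6100.41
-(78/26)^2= -9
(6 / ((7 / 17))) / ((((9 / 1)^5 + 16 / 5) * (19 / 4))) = 2040 / 39269713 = 0.00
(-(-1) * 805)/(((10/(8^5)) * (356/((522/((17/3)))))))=1032708096/1513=682556.57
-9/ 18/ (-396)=0.00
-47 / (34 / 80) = -1880 / 17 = -110.59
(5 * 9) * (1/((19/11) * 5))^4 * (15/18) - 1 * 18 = -117244977/6516050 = -17.99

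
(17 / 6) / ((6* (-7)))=-17 / 252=-0.07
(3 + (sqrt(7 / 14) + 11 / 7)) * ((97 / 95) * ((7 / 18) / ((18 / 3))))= 679 * sqrt(2) / 20520 + 776 / 2565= 0.35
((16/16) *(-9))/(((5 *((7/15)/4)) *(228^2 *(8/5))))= -15/80864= -0.00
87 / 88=0.99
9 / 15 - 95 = -472 / 5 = -94.40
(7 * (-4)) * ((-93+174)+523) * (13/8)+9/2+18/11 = -604469/22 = -27475.86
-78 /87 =-26 /29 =-0.90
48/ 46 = 24/ 23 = 1.04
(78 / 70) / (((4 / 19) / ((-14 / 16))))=-741 / 160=-4.63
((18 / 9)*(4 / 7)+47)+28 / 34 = 5827 / 119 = 48.97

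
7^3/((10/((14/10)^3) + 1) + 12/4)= 117649/2622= 44.87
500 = 500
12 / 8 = 3 / 2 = 1.50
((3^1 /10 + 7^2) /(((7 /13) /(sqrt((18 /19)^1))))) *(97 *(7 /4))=1865019 *sqrt(38) /760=15127.30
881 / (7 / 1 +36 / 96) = 7048 / 59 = 119.46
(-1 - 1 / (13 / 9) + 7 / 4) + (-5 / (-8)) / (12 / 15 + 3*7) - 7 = -6.91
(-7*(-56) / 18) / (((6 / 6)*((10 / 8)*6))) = 392 / 135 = 2.90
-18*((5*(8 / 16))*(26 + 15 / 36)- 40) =-1875 / 4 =-468.75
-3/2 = -1.50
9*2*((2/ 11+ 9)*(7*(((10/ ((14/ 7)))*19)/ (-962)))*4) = -2417940/ 5291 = -456.99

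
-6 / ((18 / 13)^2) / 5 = -169 / 270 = -0.63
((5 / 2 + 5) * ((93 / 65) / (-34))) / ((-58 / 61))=17019 / 51272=0.33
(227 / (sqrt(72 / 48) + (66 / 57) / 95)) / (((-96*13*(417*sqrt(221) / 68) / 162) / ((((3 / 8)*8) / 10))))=-3993687045*sqrt(1326) / 1836640452296 + 24338259*sqrt(221) / 459160113074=-0.08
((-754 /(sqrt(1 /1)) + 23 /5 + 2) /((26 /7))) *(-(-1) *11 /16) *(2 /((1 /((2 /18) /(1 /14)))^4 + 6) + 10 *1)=-352118739049 /246539280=-1428.25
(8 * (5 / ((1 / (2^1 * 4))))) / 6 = 160 / 3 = 53.33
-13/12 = -1.08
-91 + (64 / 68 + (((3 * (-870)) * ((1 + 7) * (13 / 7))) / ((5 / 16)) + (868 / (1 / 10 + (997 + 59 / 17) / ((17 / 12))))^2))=-1256546136100060397 / 10119122451431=-124175.41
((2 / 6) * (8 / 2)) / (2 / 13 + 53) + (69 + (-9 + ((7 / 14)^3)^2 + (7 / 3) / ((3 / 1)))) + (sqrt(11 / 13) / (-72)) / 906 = 24206731 / 398016-sqrt(143) / 848016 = 60.82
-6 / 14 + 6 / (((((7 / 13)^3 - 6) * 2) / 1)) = -84654 / 89873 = -0.94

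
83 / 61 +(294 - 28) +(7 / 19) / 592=183444059 / 686128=267.36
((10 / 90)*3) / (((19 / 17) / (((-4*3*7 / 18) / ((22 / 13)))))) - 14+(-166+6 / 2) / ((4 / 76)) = -5853338 / 1881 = -3111.82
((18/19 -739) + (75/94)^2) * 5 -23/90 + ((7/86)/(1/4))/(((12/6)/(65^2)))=-974418815413/324855540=-2999.55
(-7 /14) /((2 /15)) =-15 /4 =-3.75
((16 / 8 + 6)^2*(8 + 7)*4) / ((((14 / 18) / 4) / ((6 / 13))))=829440 / 91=9114.73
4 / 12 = 1 / 3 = 0.33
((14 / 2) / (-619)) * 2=-14 / 619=-0.02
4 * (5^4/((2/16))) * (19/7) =380000/7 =54285.71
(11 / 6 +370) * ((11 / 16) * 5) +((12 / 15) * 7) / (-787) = 482841487 / 377760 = 1278.17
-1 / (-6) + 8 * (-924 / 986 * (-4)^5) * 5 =113541613 / 2958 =38384.59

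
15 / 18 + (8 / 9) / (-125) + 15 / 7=46763 / 15750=2.97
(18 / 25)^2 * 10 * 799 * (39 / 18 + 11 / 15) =7507404 / 625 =12011.85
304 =304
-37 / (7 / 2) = -74 / 7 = -10.57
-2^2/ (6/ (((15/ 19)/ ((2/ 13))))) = -65/ 19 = -3.42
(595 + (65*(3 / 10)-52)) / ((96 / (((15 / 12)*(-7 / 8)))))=-13125 / 2048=-6.41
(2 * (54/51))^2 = 1296/289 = 4.48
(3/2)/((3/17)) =17/2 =8.50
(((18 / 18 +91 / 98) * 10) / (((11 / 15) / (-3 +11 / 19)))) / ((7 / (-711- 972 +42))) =152859150 / 10241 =14926.19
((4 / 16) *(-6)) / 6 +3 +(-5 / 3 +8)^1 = 109 / 12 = 9.08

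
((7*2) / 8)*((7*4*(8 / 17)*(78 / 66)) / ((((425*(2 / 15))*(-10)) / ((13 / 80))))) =-0.01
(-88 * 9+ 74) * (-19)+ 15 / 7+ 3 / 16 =1528165 / 112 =13644.33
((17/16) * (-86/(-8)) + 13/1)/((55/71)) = 110973/3520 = 31.53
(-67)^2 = 4489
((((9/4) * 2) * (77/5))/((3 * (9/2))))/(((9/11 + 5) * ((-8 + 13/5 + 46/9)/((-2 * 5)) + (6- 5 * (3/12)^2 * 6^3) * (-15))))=12705/13284416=0.00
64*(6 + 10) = 1024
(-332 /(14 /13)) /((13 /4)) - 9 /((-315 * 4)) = -1897 /20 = -94.85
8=8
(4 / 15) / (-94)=-2 / 705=-0.00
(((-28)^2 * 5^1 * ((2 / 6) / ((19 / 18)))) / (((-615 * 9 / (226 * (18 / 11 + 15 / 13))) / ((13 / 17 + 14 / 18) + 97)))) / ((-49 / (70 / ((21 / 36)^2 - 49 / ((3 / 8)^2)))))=-17445898240 / 305890299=-57.03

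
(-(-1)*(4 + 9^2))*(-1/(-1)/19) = 85/19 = 4.47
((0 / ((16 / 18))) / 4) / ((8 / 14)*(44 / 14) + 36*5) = 0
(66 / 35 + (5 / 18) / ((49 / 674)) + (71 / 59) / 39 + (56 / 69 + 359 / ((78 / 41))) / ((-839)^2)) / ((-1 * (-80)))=314212638701081 / 4381024663360800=0.07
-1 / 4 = -0.25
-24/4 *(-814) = 4884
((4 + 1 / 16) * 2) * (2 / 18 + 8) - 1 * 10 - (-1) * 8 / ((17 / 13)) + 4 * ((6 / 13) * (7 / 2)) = 68.48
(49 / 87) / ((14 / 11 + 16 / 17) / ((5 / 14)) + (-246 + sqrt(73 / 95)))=-65058307930 / 27699456558731-8567405 *sqrt(6935) / 83098369676193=-0.00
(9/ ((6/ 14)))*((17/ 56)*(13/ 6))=221/ 16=13.81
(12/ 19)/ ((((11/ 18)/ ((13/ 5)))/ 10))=5616/ 209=26.87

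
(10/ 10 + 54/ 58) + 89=2637/ 29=90.93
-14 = -14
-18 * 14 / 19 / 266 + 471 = 170013 / 361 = 470.95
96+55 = 151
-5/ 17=-0.29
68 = 68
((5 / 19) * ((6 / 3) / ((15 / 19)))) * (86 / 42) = 86 / 63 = 1.37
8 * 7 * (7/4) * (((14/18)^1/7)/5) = 98/45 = 2.18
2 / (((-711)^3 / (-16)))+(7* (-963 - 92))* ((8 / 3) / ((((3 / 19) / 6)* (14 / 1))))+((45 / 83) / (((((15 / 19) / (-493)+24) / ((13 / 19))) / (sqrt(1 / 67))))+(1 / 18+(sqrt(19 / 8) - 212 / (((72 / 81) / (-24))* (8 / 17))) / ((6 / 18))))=-6096853713703 / 359425431+32045* sqrt(67) / 138897097+3* sqrt(38) / 4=-16958.15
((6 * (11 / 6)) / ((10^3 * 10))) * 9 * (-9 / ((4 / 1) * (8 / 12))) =-2673 / 80000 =-0.03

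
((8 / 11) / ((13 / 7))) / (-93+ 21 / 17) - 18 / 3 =-167429 / 27885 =-6.00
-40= -40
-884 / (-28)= 221 / 7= 31.57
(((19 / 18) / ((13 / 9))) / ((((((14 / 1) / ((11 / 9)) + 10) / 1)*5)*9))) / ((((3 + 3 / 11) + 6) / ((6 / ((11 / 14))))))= 1463 / 2347020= 0.00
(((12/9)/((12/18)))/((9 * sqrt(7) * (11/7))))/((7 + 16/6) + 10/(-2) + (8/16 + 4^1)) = 0.01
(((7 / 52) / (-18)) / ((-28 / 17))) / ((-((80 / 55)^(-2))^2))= -0.02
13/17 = 0.76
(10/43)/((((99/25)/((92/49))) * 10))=2300/208593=0.01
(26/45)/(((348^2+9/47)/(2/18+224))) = 2464774/2305218285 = 0.00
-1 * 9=-9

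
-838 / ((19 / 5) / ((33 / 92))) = -69135 / 874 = -79.10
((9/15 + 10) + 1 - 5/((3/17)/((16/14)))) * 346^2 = -261220312/105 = -2487812.50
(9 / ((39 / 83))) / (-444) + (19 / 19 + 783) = 1508333 / 1924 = 783.96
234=234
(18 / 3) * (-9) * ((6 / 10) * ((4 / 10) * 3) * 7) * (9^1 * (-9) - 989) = 1456056 / 5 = 291211.20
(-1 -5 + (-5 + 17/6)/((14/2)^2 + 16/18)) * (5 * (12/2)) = -81405/449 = -181.30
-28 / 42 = -2 / 3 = -0.67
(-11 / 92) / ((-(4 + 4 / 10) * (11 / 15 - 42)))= -0.00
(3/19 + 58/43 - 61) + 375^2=114842019/817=140565.51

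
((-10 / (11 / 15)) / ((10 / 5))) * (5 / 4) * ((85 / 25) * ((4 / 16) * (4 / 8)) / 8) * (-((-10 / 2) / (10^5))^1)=-51 / 2252800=-0.00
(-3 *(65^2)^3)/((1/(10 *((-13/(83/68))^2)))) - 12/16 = -7072385351070020667/27556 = -256655006208086.10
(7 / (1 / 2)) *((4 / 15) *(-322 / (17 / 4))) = -72128 / 255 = -282.85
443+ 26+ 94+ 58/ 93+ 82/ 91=4777573/ 8463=564.52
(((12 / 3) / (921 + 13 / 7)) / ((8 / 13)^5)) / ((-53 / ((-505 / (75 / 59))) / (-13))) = -201340683817 / 42071654400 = -4.79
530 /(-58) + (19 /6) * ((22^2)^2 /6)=32266379 /261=123625.97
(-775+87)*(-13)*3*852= 22860864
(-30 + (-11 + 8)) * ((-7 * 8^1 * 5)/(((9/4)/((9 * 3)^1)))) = 110880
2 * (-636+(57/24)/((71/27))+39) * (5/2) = -1692915/568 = -2980.48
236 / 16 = 59 / 4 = 14.75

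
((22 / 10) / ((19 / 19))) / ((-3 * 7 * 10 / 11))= -121 / 1050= -0.12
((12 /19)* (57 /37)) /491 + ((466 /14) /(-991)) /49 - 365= -2253939802958 /6175199471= -365.00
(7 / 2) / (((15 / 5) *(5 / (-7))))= -49 / 30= -1.63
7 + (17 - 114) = -90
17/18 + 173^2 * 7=3771071/18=209503.94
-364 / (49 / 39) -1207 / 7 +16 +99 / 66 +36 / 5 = -30621 / 70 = -437.44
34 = 34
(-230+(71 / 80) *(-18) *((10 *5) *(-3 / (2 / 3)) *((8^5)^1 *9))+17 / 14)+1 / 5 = 74201686399 / 70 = 1060024091.41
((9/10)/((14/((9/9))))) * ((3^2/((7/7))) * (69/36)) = 621/560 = 1.11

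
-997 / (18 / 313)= -312061 / 18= -17336.72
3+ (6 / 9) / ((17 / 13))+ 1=4.51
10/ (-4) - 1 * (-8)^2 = -133/ 2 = -66.50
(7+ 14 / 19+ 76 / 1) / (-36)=-1591 / 684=-2.33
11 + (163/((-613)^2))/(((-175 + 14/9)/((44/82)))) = 264545477185/24049591769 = 11.00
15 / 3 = 5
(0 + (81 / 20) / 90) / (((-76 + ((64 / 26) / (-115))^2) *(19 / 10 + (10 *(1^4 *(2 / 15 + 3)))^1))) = -4023045 / 225801724496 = -0.00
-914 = -914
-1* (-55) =55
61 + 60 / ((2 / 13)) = 451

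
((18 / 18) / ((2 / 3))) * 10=15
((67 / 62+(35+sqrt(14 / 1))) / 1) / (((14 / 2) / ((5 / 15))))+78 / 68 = 3.04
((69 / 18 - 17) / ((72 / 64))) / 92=-79 / 621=-0.13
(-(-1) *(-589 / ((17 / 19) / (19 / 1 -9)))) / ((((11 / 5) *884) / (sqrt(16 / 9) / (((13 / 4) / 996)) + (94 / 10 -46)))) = -1353047855 / 1074502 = -1259.23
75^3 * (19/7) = 1145089.29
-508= -508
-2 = -2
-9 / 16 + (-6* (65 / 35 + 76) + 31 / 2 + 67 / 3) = -144437 / 336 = -429.87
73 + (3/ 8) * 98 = 439/ 4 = 109.75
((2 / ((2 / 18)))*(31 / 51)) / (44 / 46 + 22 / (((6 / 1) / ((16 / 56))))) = 44919 / 8228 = 5.46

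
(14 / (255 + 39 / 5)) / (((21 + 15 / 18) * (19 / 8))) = 560 / 545091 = 0.00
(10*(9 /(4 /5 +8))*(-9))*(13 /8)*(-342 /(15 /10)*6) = 4501575 /22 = 204617.05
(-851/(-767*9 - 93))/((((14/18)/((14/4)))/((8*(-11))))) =-2553/53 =-48.17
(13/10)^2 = 169/100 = 1.69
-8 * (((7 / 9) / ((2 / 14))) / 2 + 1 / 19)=-22.20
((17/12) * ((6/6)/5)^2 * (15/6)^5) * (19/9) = 40375/3456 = 11.68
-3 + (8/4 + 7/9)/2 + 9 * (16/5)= 2447/90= 27.19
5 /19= 0.26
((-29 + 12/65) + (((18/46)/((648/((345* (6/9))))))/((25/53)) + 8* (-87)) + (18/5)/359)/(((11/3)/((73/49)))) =-44430182501/150930780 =-294.37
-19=-19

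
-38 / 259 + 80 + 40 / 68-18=274930 / 4403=62.44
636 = 636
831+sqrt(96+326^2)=2* sqrt(26593)+831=1157.15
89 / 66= 1.35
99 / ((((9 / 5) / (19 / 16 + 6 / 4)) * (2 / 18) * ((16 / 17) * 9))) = 40205 / 256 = 157.05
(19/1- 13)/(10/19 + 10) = 57/100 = 0.57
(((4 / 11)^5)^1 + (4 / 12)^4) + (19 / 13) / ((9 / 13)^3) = 519330716 / 117406179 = 4.42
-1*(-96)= 96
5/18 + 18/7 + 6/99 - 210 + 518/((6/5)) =224.58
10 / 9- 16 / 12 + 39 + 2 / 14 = 2452 / 63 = 38.92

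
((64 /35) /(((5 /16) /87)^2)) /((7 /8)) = 992083968 /6125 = 161972.89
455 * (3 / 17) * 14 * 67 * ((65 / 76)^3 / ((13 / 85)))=67619540625 / 219488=308078.53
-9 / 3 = -3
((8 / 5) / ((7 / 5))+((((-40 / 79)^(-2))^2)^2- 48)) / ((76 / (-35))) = -85.03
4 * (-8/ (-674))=16/ 337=0.05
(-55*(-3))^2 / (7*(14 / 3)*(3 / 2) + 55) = 27225 / 104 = 261.78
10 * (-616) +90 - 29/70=-424929/70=-6070.41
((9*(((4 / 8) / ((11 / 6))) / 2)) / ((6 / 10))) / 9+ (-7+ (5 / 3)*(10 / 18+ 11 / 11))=-2483 / 594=-4.18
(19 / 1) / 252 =19 / 252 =0.08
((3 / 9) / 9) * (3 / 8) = 1 / 72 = 0.01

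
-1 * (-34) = 34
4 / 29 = 0.14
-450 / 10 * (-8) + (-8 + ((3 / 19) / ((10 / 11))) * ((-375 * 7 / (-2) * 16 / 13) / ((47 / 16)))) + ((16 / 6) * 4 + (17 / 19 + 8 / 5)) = 80219381 / 174135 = 460.67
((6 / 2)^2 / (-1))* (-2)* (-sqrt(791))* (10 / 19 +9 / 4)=-1899* sqrt(791) / 38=-1405.50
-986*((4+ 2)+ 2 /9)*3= -55216 /3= -18405.33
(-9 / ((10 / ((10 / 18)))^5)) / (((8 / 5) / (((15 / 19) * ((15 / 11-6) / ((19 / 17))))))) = 7225 / 741083904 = 0.00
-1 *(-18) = 18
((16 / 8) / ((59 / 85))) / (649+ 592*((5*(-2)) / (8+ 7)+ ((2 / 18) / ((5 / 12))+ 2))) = 850 / 470879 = 0.00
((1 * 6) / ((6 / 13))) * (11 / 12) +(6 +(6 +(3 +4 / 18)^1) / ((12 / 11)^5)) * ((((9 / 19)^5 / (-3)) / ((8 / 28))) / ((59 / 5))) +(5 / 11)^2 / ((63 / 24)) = 9097992333808417 / 760246857689088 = 11.97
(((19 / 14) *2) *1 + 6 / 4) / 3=59 / 42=1.40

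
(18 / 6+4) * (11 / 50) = 77 / 50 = 1.54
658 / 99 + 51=5707 / 99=57.65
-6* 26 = -156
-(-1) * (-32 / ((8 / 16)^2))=-128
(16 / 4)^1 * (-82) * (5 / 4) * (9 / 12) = -615 / 2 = -307.50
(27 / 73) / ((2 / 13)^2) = 4563 / 292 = 15.63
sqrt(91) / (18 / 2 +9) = sqrt(91) / 18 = 0.53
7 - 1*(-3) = 10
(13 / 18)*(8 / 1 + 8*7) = 416 / 9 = 46.22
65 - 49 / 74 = 4761 / 74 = 64.34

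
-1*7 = -7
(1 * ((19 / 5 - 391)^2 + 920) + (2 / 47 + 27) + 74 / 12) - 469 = 1060376747 / 7050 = 150408.05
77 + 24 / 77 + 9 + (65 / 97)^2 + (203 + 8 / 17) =3574599450 / 12316381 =290.23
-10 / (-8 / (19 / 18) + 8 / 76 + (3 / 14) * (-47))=2660 / 4667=0.57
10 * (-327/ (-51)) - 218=-2616/ 17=-153.88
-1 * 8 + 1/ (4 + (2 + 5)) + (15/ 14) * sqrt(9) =-723/ 154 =-4.69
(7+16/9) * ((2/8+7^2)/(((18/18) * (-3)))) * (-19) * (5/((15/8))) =591394/81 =7301.16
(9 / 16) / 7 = 9 / 112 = 0.08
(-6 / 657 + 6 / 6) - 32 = -6791 / 219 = -31.01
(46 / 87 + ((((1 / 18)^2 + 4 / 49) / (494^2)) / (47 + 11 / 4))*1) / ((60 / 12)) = 2955457073717 / 27948343697820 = 0.11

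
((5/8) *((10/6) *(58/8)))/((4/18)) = 33.98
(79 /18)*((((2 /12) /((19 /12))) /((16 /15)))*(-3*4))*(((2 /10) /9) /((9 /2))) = -0.03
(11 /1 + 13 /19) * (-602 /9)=-781.54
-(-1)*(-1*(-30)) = 30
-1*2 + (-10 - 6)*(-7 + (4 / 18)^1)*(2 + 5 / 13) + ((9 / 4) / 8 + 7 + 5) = 1006685 / 3744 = 268.88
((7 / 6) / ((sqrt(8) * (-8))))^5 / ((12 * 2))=-16807 * sqrt(2) / 1565515579392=-0.00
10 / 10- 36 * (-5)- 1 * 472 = -291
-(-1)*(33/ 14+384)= 5409/ 14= 386.36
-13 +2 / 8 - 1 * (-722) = 2837 / 4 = 709.25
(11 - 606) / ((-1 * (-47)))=-595 / 47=-12.66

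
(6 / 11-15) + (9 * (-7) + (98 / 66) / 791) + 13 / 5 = -1395628 / 18645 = -74.85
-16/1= -16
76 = 76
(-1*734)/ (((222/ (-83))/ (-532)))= -16205252/ 111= -145993.26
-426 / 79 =-5.39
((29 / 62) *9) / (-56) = -261 / 3472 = -0.08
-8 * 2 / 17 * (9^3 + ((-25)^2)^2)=-6261664 / 17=-368333.18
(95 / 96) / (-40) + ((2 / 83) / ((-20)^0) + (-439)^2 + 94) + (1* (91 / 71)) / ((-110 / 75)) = 9599070762859 / 49784064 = 192814.13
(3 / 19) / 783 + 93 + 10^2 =957088 / 4959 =193.00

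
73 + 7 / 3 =226 / 3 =75.33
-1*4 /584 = -1 /146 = -0.01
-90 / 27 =-10 / 3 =-3.33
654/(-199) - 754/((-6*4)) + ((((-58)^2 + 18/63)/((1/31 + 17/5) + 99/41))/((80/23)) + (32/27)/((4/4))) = 2177235592781/11180095416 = 194.74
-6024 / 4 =-1506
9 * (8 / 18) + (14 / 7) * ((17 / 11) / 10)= 237 / 55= 4.31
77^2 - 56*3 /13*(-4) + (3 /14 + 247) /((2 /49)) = 625947 /52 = 12037.44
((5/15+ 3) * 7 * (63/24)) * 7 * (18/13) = 15435/26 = 593.65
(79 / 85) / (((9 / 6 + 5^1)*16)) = 0.01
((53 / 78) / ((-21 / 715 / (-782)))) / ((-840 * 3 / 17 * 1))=-3875201 / 31752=-122.05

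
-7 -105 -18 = -130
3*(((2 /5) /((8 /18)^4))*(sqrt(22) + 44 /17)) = 216513 /2720 + 19683*sqrt(22) /640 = 223.85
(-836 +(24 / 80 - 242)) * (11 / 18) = -658.59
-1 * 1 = -1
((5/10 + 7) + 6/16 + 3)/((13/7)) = 609/104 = 5.86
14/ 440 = 7/ 220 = 0.03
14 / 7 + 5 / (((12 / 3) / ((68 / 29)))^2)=3127 / 841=3.72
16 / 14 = 8 / 7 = 1.14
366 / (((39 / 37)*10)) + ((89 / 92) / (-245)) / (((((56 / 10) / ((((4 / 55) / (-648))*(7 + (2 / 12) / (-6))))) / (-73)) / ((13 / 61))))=1114842267406253 / 32106674920320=34.72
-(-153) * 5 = 765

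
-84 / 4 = -21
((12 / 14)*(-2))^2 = 144 / 49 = 2.94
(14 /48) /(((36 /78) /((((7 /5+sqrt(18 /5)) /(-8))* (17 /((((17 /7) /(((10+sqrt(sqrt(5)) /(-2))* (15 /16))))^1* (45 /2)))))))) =-0.70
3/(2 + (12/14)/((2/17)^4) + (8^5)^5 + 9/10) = 840/10578100921628005279932667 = 0.00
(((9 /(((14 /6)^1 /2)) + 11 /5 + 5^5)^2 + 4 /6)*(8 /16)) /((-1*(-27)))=18058377151 /99225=181994.23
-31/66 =-0.47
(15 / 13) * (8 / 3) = 40 / 13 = 3.08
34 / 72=17 / 36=0.47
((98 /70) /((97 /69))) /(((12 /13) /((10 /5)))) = 2093 /970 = 2.16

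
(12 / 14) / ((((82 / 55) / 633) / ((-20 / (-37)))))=2088900 / 10619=196.71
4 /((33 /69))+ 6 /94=4357 /517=8.43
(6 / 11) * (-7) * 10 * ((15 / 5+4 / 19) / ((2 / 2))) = -25620 / 209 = -122.58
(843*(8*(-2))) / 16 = -843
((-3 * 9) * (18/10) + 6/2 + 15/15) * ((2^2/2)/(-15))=5.95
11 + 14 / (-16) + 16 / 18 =793 / 72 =11.01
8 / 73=0.11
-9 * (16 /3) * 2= -96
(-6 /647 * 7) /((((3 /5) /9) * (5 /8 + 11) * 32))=-105 /40114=-0.00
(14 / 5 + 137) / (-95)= -699 / 475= -1.47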